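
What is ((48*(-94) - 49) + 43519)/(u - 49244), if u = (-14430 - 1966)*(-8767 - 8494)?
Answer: 6493/47160352 ≈ 0.00013768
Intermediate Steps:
u = 283011356 (u = -16396*(-17261) = 283011356)
((48*(-94) - 49) + 43519)/(u - 49244) = ((48*(-94) - 49) + 43519)/(283011356 - 49244) = ((-4512 - 49) + 43519)/282962112 = (-4561 + 43519)*(1/282962112) = 38958*(1/282962112) = 6493/47160352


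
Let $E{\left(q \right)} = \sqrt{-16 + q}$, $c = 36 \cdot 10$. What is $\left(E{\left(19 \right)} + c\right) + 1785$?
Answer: $2145 + \sqrt{3} \approx 2146.7$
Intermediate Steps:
$c = 360$
$\left(E{\left(19 \right)} + c\right) + 1785 = \left(\sqrt{-16 + 19} + 360\right) + 1785 = \left(\sqrt{3} + 360\right) + 1785 = \left(360 + \sqrt{3}\right) + 1785 = 2145 + \sqrt{3}$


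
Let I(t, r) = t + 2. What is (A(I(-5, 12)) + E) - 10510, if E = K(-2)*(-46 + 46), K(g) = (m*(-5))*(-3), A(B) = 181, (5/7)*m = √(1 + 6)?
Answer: -10329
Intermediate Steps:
I(t, r) = 2 + t
m = 7*√7/5 (m = 7*√(1 + 6)/5 = 7*√7/5 ≈ 3.7041)
K(g) = 21*√7 (K(g) = ((7*√7/5)*(-5))*(-3) = -7*√7*(-3) = 21*√7)
E = 0 (E = (21*√7)*(-46 + 46) = (21*√7)*0 = 0)
(A(I(-5, 12)) + E) - 10510 = (181 + 0) - 10510 = 181 - 10510 = -10329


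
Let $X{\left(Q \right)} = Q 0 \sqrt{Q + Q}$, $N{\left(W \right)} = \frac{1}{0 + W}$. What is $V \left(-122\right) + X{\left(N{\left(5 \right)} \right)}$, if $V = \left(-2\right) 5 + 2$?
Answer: $976$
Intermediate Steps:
$N{\left(W \right)} = \frac{1}{W}$
$X{\left(Q \right)} = 0$ ($X{\left(Q \right)} = 0 \sqrt{2 Q} = 0 \sqrt{2} \sqrt{Q} = 0$)
$V = -8$ ($V = -10 + 2 = -8$)
$V \left(-122\right) + X{\left(N{\left(5 \right)} \right)} = \left(-8\right) \left(-122\right) + 0 = 976 + 0 = 976$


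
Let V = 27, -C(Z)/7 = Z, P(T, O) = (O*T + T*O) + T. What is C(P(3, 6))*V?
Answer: -7371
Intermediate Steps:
P(T, O) = T + 2*O*T (P(T, O) = (O*T + O*T) + T = 2*O*T + T = T + 2*O*T)
C(Z) = -7*Z
C(P(3, 6))*V = -21*(1 + 2*6)*27 = -21*(1 + 12)*27 = -21*13*27 = -7*39*27 = -273*27 = -7371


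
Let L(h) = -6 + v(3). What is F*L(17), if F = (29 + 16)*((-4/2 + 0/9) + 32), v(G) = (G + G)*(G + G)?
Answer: 40500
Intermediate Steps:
v(G) = 4*G² (v(G) = (2*G)*(2*G) = 4*G²)
L(h) = 30 (L(h) = -6 + 4*3² = -6 + 4*9 = -6 + 36 = 30)
F = 1350 (F = 45*((-4*½ + 0*(⅑)) + 32) = 45*((-2 + 0) + 32) = 45*(-2 + 32) = 45*30 = 1350)
F*L(17) = 1350*30 = 40500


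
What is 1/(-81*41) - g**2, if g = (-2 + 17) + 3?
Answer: -1076005/3321 ≈ -324.00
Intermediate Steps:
g = 18 (g = 15 + 3 = 18)
1/(-81*41) - g**2 = 1/(-81*41) - 1*18**2 = 1/(-3321) - 1*324 = -1/3321 - 324 = -1076005/3321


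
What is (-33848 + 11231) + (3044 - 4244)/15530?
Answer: -35124321/1553 ≈ -22617.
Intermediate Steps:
(-33848 + 11231) + (3044 - 4244)/15530 = -22617 - 1200*1/15530 = -22617 - 120/1553 = -35124321/1553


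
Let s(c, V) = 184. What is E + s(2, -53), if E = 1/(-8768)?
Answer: 1613311/8768 ≈ 184.00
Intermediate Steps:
E = -1/8768 ≈ -0.00011405
E + s(2, -53) = -1/8768 + 184 = 1613311/8768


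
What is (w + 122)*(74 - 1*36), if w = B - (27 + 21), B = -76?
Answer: -76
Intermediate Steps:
w = -124 (w = -76 - (27 + 21) = -76 - 1*48 = -76 - 48 = -124)
(w + 122)*(74 - 1*36) = (-124 + 122)*(74 - 1*36) = -2*(74 - 36) = -2*38 = -76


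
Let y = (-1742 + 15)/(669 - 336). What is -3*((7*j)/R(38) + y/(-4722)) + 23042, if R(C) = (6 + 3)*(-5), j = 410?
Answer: 12177564073/524142 ≈ 23233.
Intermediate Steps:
y = -1727/333 ≈ -5.1862
R(C) = -45 (R(C) = 9*(-5) = -45)
-3*((7*j)/R(38) + y/(-4722)) + 23042 = -3*((7*410)/(-45) - 1727/333/(-4722)) + 23042 = -3*(2870*(-1/45) - 1727/333*(-1/4722)) + 23042 = -3*(-574/9 + 1727/1572426) + 23042 = -3*(-100284109/1572426) + 23042 = 100284109/524142 + 23042 = 12177564073/524142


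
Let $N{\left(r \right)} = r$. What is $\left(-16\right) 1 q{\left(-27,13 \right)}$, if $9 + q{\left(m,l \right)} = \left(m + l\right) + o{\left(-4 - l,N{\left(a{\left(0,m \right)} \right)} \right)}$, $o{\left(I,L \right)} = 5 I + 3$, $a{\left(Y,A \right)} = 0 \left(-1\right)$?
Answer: $1680$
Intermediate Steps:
$a{\left(Y,A \right)} = 0$
$o{\left(I,L \right)} = 3 + 5 I$
$q{\left(m,l \right)} = -26 + m - 4 l$ ($q{\left(m,l \right)} = -9 + \left(\left(m + l\right) + \left(3 + 5 \left(-4 - l\right)\right)\right) = -9 + \left(\left(l + m\right) + \left(3 - \left(20 + 5 l\right)\right)\right) = -9 - \left(17 - m + 4 l\right) = -26 + m - 4 l$)
$\left(-16\right) 1 q{\left(-27,13 \right)} = \left(-16\right) 1 \left(-26 - 27 - 52\right) = - 16 \left(-26 - 27 - 52\right) = \left(-16\right) \left(-105\right) = 1680$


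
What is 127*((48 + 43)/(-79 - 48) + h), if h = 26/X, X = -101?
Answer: -12493/101 ≈ -123.69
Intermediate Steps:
h = -26/101 (h = 26/(-101) = 26*(-1/101) = -26/101 ≈ -0.25743)
127*((48 + 43)/(-79 - 48) + h) = 127*((48 + 43)/(-79 - 48) - 26/101) = 127*(91/(-127) - 26/101) = 127*(91*(-1/127) - 26/101) = 127*(-91/127 - 26/101) = 127*(-12493/12827) = -12493/101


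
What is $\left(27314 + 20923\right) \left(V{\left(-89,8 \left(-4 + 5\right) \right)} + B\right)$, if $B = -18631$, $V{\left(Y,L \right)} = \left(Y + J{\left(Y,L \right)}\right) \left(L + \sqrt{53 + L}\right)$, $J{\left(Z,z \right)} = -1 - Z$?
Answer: $-899089443 - 48237 \sqrt{61} \approx -8.9947 \cdot 10^{8}$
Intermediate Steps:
$V{\left(Y,L \right)} = - L - \sqrt{53 + L}$ ($V{\left(Y,L \right)} = \left(Y - \left(1 + Y\right)\right) \left(L + \sqrt{53 + L}\right) = - (L + \sqrt{53 + L}) = - L - \sqrt{53 + L}$)
$\left(27314 + 20923\right) \left(V{\left(-89,8 \left(-4 + 5\right) \right)} + B\right) = \left(27314 + 20923\right) \left(\left(- 8 \left(-4 + 5\right) - \sqrt{53 + 8 \left(-4 + 5\right)}\right) - 18631\right) = 48237 \left(\left(- 8 \cdot 1 - \sqrt{53 + 8 \cdot 1}\right) - 18631\right) = 48237 \left(\left(\left(-1\right) 8 - \sqrt{53 + 8}\right) - 18631\right) = 48237 \left(\left(-8 - \sqrt{61}\right) - 18631\right) = 48237 \left(-18639 - \sqrt{61}\right) = -899089443 - 48237 \sqrt{61}$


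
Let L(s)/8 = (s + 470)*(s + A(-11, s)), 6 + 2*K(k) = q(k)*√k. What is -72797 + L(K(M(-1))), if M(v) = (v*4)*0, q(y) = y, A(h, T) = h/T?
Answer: -210919/3 ≈ -70306.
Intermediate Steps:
M(v) = 0 (M(v) = (4*v)*0 = 0)
K(k) = -3 + k^(3/2)/2 (K(k) = -3 + (k*√k)/2 = -3 + k^(3/2)/2)
L(s) = 8*(470 + s)*(s - 11/s) (L(s) = 8*((s + 470)*(s - 11/s)) = 8*((470 + s)*(s - 11/s)) = 8*(470 + s)*(s - 11/s))
-72797 + L(K(M(-1))) = -72797 + (-88 - 41360/(-3 + 0^(3/2)/2) + 8*(-3 + 0^(3/2)/2)² + 3760*(-3 + 0^(3/2)/2)) = -72797 + (-88 - 41360/(-3 + (½)*0) + 8*(-3 + (½)*0)² + 3760*(-3 + (½)*0)) = -72797 + (-88 - 41360/(-3 + 0) + 8*(-3 + 0)² + 3760*(-3 + 0)) = -72797 + (-88 - 41360/(-3) + 8*(-3)² + 3760*(-3)) = -72797 + (-88 - 41360*(-⅓) + 8*9 - 11280) = -72797 + (-88 + 41360/3 + 72 - 11280) = -72797 + 7472/3 = -210919/3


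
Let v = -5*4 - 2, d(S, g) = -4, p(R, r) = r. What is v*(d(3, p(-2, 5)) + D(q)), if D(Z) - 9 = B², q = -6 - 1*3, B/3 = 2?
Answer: -902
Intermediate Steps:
B = 6 (B = 3*2 = 6)
q = -9 (q = -6 - 3 = -9)
v = -22 (v = -20 - 2 = -22)
D(Z) = 45 (D(Z) = 9 + 6² = 9 + 36 = 45)
v*(d(3, p(-2, 5)) + D(q)) = -22*(-4 + 45) = -22*41 = -902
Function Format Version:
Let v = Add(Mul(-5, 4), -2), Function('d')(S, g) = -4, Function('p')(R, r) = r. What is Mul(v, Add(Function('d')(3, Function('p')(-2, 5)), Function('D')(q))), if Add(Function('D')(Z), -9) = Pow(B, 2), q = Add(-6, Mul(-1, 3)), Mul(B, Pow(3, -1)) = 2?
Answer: -902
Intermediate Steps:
B = 6 (B = Mul(3, 2) = 6)
q = -9 (q = Add(-6, -3) = -9)
v = -22 (v = Add(-20, -2) = -22)
Function('D')(Z) = 45 (Function('D')(Z) = Add(9, Pow(6, 2)) = Add(9, 36) = 45)
Mul(v, Add(Function('d')(3, Function('p')(-2, 5)), Function('D')(q))) = Mul(-22, Add(-4, 45)) = Mul(-22, 41) = -902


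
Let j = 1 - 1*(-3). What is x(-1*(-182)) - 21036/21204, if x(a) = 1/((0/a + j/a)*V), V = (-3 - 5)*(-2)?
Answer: 104701/56544 ≈ 1.8517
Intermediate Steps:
j = 4 (j = 1 + 3 = 4)
V = 16 (V = -8*(-2) = 16)
x(a) = a/64 (x(a) = 1/((0/a + 4/a)*16) = 1/((0 + 4/a)*16) = 1/((4/a)*16) = 1/(64/a) = a/64)
x(-1*(-182)) - 21036/21204 = (-1*(-182))/64 - 21036/21204 = (1/64)*182 - 21036/21204 = 91/32 - 1*1753/1767 = 91/32 - 1753/1767 = 104701/56544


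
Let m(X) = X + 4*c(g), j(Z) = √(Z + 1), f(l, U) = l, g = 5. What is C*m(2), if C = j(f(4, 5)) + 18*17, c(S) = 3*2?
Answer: 7956 + 26*√5 ≈ 8014.1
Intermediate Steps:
c(S) = 6
j(Z) = √(1 + Z)
m(X) = 24 + X (m(X) = X + 4*6 = X + 24 = 24 + X)
C = 306 + √5 (C = √(1 + 4) + 18*17 = √5 + 306 = 306 + √5 ≈ 308.24)
C*m(2) = (306 + √5)*(24 + 2) = (306 + √5)*26 = 7956 + 26*√5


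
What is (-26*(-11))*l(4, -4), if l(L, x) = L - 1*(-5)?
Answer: 2574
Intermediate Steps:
l(L, x) = 5 + L (l(L, x) = L + 5 = 5 + L)
(-26*(-11))*l(4, -4) = (-26*(-11))*(5 + 4) = 286*9 = 2574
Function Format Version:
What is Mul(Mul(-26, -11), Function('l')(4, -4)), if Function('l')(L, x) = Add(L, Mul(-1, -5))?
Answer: 2574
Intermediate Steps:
Function('l')(L, x) = Add(5, L) (Function('l')(L, x) = Add(L, 5) = Add(5, L))
Mul(Mul(-26, -11), Function('l')(4, -4)) = Mul(Mul(-26, -11), Add(5, 4)) = Mul(286, 9) = 2574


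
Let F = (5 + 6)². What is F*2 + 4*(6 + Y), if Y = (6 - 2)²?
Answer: 330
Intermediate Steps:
F = 121 (F = 11² = 121)
Y = 16 (Y = 4² = 16)
F*2 + 4*(6 + Y) = 121*2 + 4*(6 + 16) = 242 + 4*22 = 242 + 88 = 330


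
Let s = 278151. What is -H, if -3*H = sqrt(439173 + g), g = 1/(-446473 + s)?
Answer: sqrt(12442779292261010)/504966 ≈ 220.90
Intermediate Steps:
g = -1/168322 (g = 1/(-446473 + 278151) = 1/(-168322) = -1/168322 ≈ -5.9410e-6)
H = -sqrt(12442779292261010)/504966 (H = -sqrt(439173 - 1/168322)/3 = -sqrt(12442779292261010)/504966 ≈ -220.90)
-H = -(-1)*sqrt(12442779292261010)/504966 = sqrt(12442779292261010)/504966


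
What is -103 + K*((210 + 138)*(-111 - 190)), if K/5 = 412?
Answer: -215780983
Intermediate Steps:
K = 2060 (K = 5*412 = 2060)
-103 + K*((210 + 138)*(-111 - 190)) = -103 + 2060*((210 + 138)*(-111 - 190)) = -103 + 2060*(348*(-301)) = -103 + 2060*(-104748) = -103 - 215780880 = -215780983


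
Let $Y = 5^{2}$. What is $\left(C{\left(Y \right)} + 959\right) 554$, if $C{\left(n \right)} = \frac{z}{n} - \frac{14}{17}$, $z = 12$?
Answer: $\frac{225715666}{425} \approx 5.311 \cdot 10^{5}$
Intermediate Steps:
$Y = 25$
$C{\left(n \right)} = - \frac{14}{17} + \frac{12}{n}$ ($C{\left(n \right)} = \frac{12}{n} - \frac{14}{17} = - \frac{14}{17} + \frac{12}{n}$)
$\left(C{\left(Y \right)} + 959\right) 554 = \left(\left(- \frac{14}{17} + \frac{12}{25}\right) + 959\right) 554 = \left(- \frac{146}{425} + 959\right) 554 = \frac{407429}{425} \cdot 554 = \frac{225715666}{425}$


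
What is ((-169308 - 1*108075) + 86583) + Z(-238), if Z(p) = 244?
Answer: -190556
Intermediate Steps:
((-169308 - 1*108075) + 86583) + Z(-238) = ((-169308 - 1*108075) + 86583) + 244 = ((-169308 - 108075) + 86583) + 244 = (-277383 + 86583) + 244 = -190800 + 244 = -190556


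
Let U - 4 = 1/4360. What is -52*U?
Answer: -226733/1090 ≈ -208.01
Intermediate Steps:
U = 17441/4360 (U = 4 + 1/4360 = 17441/4360 ≈ 4.0002)
-52*U = -52*17441/4360 = -226733/1090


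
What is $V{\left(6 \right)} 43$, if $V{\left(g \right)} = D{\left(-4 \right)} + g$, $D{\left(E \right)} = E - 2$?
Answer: $0$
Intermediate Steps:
$D{\left(E \right)} = -2 + E$ ($D{\left(E \right)} = E - 2 = -2 + E$)
$V{\left(g \right)} = -6 + g$ ($V{\left(g \right)} = \left(-2 - 4\right) + g = -6 + g$)
$V{\left(6 \right)} 43 = \left(-6 + 6\right) 43 = 0 \cdot 43 = 0$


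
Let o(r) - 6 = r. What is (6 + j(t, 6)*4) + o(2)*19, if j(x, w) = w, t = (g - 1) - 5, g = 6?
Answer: 182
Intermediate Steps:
o(r) = 6 + r
t = 0 (t = (6 - 1) - 5 = 5 - 5 = 0)
(6 + j(t, 6)*4) + o(2)*19 = (6 + 6*4) + (6 + 2)*19 = (6 + 24) + 8*19 = 30 + 152 = 182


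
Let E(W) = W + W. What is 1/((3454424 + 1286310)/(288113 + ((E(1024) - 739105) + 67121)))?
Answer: -381823/4740734 ≈ -0.080541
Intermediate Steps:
E(W) = 2*W
1/((3454424 + 1286310)/(288113 + ((E(1024) - 739105) + 67121))) = 1/((3454424 + 1286310)/(288113 + ((2*1024 - 739105) + 67121))) = 1/(4740734/(288113 + ((2048 - 739105) + 67121))) = 1/(4740734/(288113 + (-737057 + 67121))) = 1/(4740734/(288113 - 669936)) = 1/(4740734/(-381823)) = 1/(4740734*(-1/381823)) = 1/(-4740734/381823) = -381823/4740734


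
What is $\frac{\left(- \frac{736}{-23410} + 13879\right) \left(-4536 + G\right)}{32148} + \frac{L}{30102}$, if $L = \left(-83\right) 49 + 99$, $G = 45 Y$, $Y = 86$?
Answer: $- \frac{90510031559801}{314643111630} \approx -287.66$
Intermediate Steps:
$G = 3870$ ($G = 45 \cdot 86 = 3870$)
$L = -3968$ ($L = -4067 + 99 = -3968$)
$\frac{\left(- \frac{736}{-23410} + 13879\right) \left(-4536 + G\right)}{32148} + \frac{L}{30102} = \frac{\left(- \frac{736}{-23410} + 13879\right) \left(-4536 + 3870\right)}{32148} - \frac{3968}{30102} = \left(\left(-736\right) \left(- \frac{1}{23410}\right) + 13879\right) \left(-666\right) \frac{1}{32148} - \frac{1984}{15051} = \left(\frac{368}{11705} + 13879\right) \left(-666\right) \frac{1}{32148} - \frac{1984}{15051} = \frac{162454063}{11705} \left(-666\right) \frac{1}{32148} - \frac{1984}{15051} = \left(- \frac{108194405958}{11705}\right) \frac{1}{32148} - \frac{1984}{15051} = - \frac{6010800331}{20905130} - \frac{1984}{15051} = - \frac{90510031559801}{314643111630}$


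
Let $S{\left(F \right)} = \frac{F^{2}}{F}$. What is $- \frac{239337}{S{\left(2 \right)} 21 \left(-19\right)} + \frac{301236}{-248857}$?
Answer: $\frac{2824776261}{9456566} \approx 298.71$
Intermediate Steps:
$S{\left(F \right)} = F$
$- \frac{239337}{S{\left(2 \right)} 21 \left(-19\right)} + \frac{301236}{-248857} = - \frac{239337}{2 \cdot 21 \left(-19\right)} + \frac{301236}{-248857} = - \frac{239337}{42 \left(-19\right)} + 301236 \left(- \frac{1}{248857}\right) = - \frac{239337}{-798} - \frac{301236}{248857} = \left(-239337\right) \left(- \frac{1}{798}\right) - \frac{301236}{248857} = \frac{11397}{38} - \frac{301236}{248857} = \frac{2824776261}{9456566}$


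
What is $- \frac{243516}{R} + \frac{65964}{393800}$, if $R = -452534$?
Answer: $\frac{15718444197}{22275986150} \approx 0.70562$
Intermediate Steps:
$- \frac{243516}{R} + \frac{65964}{393800} = - \frac{243516}{-452534} + \frac{65964}{393800} = \left(-243516\right) \left(- \frac{1}{452534}\right) + 65964 \cdot \frac{1}{393800} = \frac{121758}{226267} + \frac{16491}{98450} = \frac{15718444197}{22275986150}$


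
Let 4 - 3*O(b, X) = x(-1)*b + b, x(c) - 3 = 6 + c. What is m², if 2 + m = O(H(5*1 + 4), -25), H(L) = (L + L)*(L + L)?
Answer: 8514724/9 ≈ 9.4608e+5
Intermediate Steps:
x(c) = 9 + c (x(c) = 3 + (6 + c) = 9 + c)
H(L) = 4*L² (H(L) = (2*L)*(2*L) = 4*L²)
O(b, X) = 4/3 - 3*b (O(b, X) = 4/3 - ((9 - 1)*b + b)/3 = 4/3 - (8*b + b)/3 = 4/3 - 3*b)
m = -2918/3 (m = -2 + (4/3 - 12*(5*1 + 4)²) = -2 + (4/3 - 12*(5 + 4)²) = -2 + (4/3 - 12*9²) = -2 + (4/3 - 12*81) = -2 + (4/3 - 3*324) = -2 + (4/3 - 972) = -2 - 2912/3 = -2918/3 ≈ -972.67)
m² = (-2918/3)² = 8514724/9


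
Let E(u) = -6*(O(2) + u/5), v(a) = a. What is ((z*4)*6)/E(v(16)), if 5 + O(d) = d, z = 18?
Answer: -360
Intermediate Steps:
O(d) = -5 + d
E(u) = 18 - 6*u/5 (E(u) = -6*((-5 + 2) + u/5) = -6*(-3 + u*(⅕)) = -6*(-3 + u/5) = 18 - 6*u/5)
((z*4)*6)/E(v(16)) = ((18*4)*6)/(18 - 6/5*16) = (72*6)/(18 - 96/5) = 432/(-6/5) = 432*(-⅚) = -360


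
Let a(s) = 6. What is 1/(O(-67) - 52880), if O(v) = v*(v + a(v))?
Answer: -1/48793 ≈ -2.0495e-5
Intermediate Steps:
O(v) = v*(6 + v) (O(v) = v*(v + 6) = v*(6 + v))
1/(O(-67) - 52880) = 1/(-67*(6 - 67) - 52880) = 1/(-67*(-61) - 52880) = 1/(4087 - 52880) = 1/(-48793) = -1/48793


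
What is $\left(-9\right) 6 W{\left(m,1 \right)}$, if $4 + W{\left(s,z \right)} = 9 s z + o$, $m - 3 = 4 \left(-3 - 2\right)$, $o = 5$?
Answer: $8208$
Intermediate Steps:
$m = -17$ ($m = 3 + 4 \left(-3 - 2\right) = 3 + 4 \left(-5\right) = 3 - 20 = -17$)
$W{\left(s,z \right)} = 1 + 9 s z$ ($W{\left(s,z \right)} = -4 + \left(9 s z + 5\right) = -4 + \left(5 + 9 s z\right) = 1 + 9 s z$)
$\left(-9\right) 6 W{\left(m,1 \right)} = \left(-9\right) 6 \left(1 + 9 \left(-17\right) 1\right) = - 54 \left(1 - 153\right) = \left(-54\right) \left(-152\right) = 8208$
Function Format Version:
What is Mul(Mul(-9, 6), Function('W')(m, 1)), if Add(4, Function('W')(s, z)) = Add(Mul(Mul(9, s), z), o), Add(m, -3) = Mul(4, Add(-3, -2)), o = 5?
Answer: 8208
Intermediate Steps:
m = -17 (m = Add(3, Mul(4, Add(-3, -2))) = Add(3, Mul(4, -5)) = Add(3, -20) = -17)
Function('W')(s, z) = Add(1, Mul(9, s, z)) (Function('W')(s, z) = Add(-4, Add(Mul(Mul(9, s), z), 5)) = Add(-4, Add(Mul(9, s, z), 5)) = Add(-4, Add(5, Mul(9, s, z))) = Add(1, Mul(9, s, z)))
Mul(Mul(-9, 6), Function('W')(m, 1)) = Mul(Mul(-9, 6), Add(1, Mul(9, -17, 1))) = Mul(-54, Add(1, -153)) = Mul(-54, -152) = 8208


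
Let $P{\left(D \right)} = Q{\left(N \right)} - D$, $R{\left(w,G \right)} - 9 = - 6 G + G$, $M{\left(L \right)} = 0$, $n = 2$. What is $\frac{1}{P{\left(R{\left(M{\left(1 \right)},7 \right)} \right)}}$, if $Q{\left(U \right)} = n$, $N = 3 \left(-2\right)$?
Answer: $\frac{1}{28} \approx 0.035714$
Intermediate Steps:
$N = -6$
$Q{\left(U \right)} = 2$
$R{\left(w,G \right)} = 9 - 5 G$ ($R{\left(w,G \right)} = 9 + \left(- 6 G + G\right) = 9 - 5 G$)
$P{\left(D \right)} = 2 - D$
$\frac{1}{P{\left(R{\left(M{\left(1 \right)},7 \right)} \right)}} = \frac{1}{2 - \left(9 - 35\right)} = \frac{1}{2 - -26} = \frac{1}{2 + 26} = \frac{1}{28}$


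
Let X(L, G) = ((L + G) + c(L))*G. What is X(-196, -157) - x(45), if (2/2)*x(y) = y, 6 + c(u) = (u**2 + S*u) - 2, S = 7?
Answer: -5759276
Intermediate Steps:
c(u) = -8 + u**2 + 7*u (c(u) = -6 + ((u**2 + 7*u) - 2) = -6 + (-2 + u**2 + 7*u) = -8 + u**2 + 7*u)
x(y) = y
X(L, G) = G*(-8 + G + L**2 + 8*L) (X(L, G) = ((L + G) + (-8 + L**2 + 7*L))*G = ((G + L) + (-8 + L**2 + 7*L))*G = (-8 + G + L**2 + 8*L)*G = G*(-8 + G + L**2 + 8*L))
X(-196, -157) - x(45) = -157*(-8 - 157 + (-196)**2 + 8*(-196)) - 1*45 = -157*(-8 - 157 + 38416 - 1568) - 45 = -157*36683 - 45 = -5759231 - 45 = -5759276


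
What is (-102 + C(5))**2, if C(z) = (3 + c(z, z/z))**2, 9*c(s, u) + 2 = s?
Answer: 669124/81 ≈ 8260.8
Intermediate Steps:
c(s, u) = -2/9 + s/9
C(z) = (25/9 + z/9)**2 (C(z) = (3 + (-2/9 + z/9))**2 = (25/9 + z/9)**2)
(-102 + C(5))**2 = (-102 + (25 + 5)**2/81)**2 = (-102 + (1/81)*30**2)**2 = (-102 + (1/81)*900)**2 = (-102 + 100/9)**2 = (-818/9)**2 = 669124/81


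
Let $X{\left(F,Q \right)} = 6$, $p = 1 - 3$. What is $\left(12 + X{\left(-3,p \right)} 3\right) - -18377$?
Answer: $18407$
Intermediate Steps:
$p = -2$ ($p = 1 - 3 = -2$)
$\left(12 + X{\left(-3,p \right)} 3\right) - -18377 = \left(12 + 6 \cdot 3\right) - -18377 = \left(12 + 18\right) + 18377 = 30 + 18377 = 18407$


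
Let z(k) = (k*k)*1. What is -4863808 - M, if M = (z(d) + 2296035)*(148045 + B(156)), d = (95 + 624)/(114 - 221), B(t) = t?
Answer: -3895937145942668/11449 ≈ -3.4029e+11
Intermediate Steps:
d = -719/107 (d = 719/(-107) = 719*(-1/107) = -719/107 ≈ -6.7196)
z(k) = k² (z(k) = k²*1 = k²)
M = 3895881460204876/11449 (M = ((-719/107)² + 2296035)*(148045 + 156) = (516961/11449 + 2296035)*148201 = (26287821676/11449)*148201 = 3895881460204876/11449 ≈ 3.4028e+11)
-4863808 - M = -4863808 - 1*3895881460204876/11449 = -4863808 - 3895881460204876/11449 = -3895937145942668/11449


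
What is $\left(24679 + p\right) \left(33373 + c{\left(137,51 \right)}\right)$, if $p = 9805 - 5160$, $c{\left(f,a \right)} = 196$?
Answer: $984377356$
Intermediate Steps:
$p = 4645$ ($p = 9805 - 5160 = 4645$)
$\left(24679 + p\right) \left(33373 + c{\left(137,51 \right)}\right) = \left(24679 + 4645\right) \left(33373 + 196\right) = 29324 \cdot 33569 = 984377356$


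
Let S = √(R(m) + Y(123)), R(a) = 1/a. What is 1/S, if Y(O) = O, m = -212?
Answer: 2*√55279/5215 ≈ 0.090169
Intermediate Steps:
S = 5*√55279/106 (S = √(1/(-212) + 123) = √(-1/212 + 123) = √(26075/212) = 5*√55279/106 ≈ 11.090)
1/S = 1/(5*√55279/106) = 2*√55279/5215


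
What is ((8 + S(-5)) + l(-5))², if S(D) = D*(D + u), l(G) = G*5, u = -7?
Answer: 1849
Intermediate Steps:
l(G) = 5*G
S(D) = D*(-7 + D) (S(D) = D*(D - 7) = D*(-7 + D))
((8 + S(-5)) + l(-5))² = ((8 - 5*(-7 - 5)) + 5*(-5))² = ((8 - 5*(-12)) - 25)² = ((8 + 60) - 25)² = (68 - 25)² = 43² = 1849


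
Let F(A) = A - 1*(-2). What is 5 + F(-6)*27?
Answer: -103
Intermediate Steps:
F(A) = 2 + A (F(A) = A + 2 = 2 + A)
5 + F(-6)*27 = 5 + (2 - 6)*27 = 5 - 4*27 = 5 - 108 = -103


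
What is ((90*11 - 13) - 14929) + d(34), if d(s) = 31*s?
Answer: -12898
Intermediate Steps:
((90*11 - 13) - 14929) + d(34) = ((90*11 - 13) - 14929) + 31*34 = ((990 - 13) - 14929) + 1054 = (977 - 14929) + 1054 = -13952 + 1054 = -12898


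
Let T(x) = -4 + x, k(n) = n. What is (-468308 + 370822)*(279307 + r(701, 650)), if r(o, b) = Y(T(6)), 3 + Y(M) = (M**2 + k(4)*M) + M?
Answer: -27229594548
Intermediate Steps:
Y(M) = -3 + M**2 + 5*M (Y(M) = -3 + ((M**2 + 4*M) + M) = -3 + (M**2 + 5*M) = -3 + M**2 + 5*M)
r(o, b) = 11 (r(o, b) = -3 + (-4 + 6)**2 + 5*(-4 + 6) = -3 + 2**2 + 5*2 = -3 + 4 + 10 = 11)
(-468308 + 370822)*(279307 + r(701, 650)) = (-468308 + 370822)*(279307 + 11) = -97486*279318 = -27229594548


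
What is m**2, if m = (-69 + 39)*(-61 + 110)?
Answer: 2160900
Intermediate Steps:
m = -1470 (m = -30*49 = -1470)
m**2 = (-1470)**2 = 2160900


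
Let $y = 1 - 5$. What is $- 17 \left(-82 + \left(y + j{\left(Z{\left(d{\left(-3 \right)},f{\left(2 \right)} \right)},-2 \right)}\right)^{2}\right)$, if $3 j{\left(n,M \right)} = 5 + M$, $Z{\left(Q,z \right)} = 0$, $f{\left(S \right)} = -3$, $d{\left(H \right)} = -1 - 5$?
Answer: $1241$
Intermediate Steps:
$d{\left(H \right)} = -6$
$y = -4$ ($y = 1 - 5 = -4$)
$j{\left(n,M \right)} = \frac{5}{3} + \frac{M}{3}$ ($j{\left(n,M \right)} = \frac{5 + M}{3} = \frac{5}{3} + \frac{M}{3}$)
$- 17 \left(-82 + \left(y + j{\left(Z{\left(d{\left(-3 \right)},f{\left(2 \right)} \right)},-2 \right)}\right)^{2}\right) = - 17 \left(-82 + \left(-4 + \left(\frac{5}{3} + \frac{1}{3} \left(-2\right)\right)\right)^{2}\right) = - 17 \left(-82 + \left(-4 + \left(\frac{5}{3} - \frac{2}{3}\right)\right)^{2}\right) = - 17 \left(-82 + \left(-4 + 1\right)^{2}\right) = - 17 \left(-82 + \left(-3\right)^{2}\right) = - 17 \left(-82 + 9\right) = \left(-17\right) \left(-73\right) = 1241$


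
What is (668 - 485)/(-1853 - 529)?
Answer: -61/794 ≈ -0.076826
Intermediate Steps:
(668 - 485)/(-1853 - 529) = 183/(-2382) = 183*(-1/2382) = -61/794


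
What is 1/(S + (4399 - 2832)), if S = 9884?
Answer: 1/11451 ≈ 8.7329e-5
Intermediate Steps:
1/(S + (4399 - 2832)) = 1/(9884 + (4399 - 2832)) = 1/(9884 + 1567) = 1/11451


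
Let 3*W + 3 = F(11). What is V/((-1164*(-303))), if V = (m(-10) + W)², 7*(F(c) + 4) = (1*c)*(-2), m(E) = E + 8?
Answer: 12769/155537172 ≈ 8.2096e-5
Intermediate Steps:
m(E) = 8 + E
F(c) = -4 - 2*c/7 (F(c) = -4 + ((1*c)*(-2))/7 = -4 + (c*(-2))/7 = -4 + (-2*c)/7 = -4 - 2*c/7)
W = -71/21 (W = -1 + (-4 - 2/7*11)/3 = -1 + (-4 - 22/7)/3 = -1 + (⅓)*(-50/7) = -1 - 50/21 = -71/21 ≈ -3.3810)
V = 12769/441 (V = ((8 - 10) - 71/21)² = (-2 - 71/21)² = (-113/21)² = 12769/441 ≈ 28.955)
V/((-1164*(-303))) = 12769/(441*((-1164*(-303)))) = (12769/441)/352692 = (12769/441)*(1/352692) = 12769/155537172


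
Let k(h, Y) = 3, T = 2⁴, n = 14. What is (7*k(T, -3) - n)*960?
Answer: 6720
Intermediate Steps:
T = 16
(7*k(T, -3) - n)*960 = (7*3 - 1*14)*960 = (21 - 14)*960 = 7*960 = 6720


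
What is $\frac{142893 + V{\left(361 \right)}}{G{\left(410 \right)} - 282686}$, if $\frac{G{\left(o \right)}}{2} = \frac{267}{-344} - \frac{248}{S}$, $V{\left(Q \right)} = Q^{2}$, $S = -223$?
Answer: $- \frac{10479396184}{10842678445} \approx -0.9665$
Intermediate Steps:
$G{\left(o \right)} = \frac{25771}{38356}$ ($G{\left(o \right)} = 2 \left(\frac{267}{-344} - \frac{248}{-223}\right) = 2 \left(267 \left(- \frac{1}{344}\right) - - \frac{248}{223}\right) = 2 \left(- \frac{267}{344} + \frac{248}{223}\right) = 2 \cdot \frac{25771}{76712} = \frac{25771}{38356}$)
$\frac{142893 + V{\left(361 \right)}}{G{\left(410 \right)} - 282686} = \frac{142893 + 361^{2}}{\frac{25771}{38356} - 282686} = \frac{142893 + 130321}{- \frac{10842678445}{38356}} = 273214 \left(- \frac{38356}{10842678445}\right) = - \frac{10479396184}{10842678445}$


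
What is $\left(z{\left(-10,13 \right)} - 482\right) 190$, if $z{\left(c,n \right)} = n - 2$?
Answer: $-89490$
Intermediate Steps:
$z{\left(c,n \right)} = -2 + n$
$\left(z{\left(-10,13 \right)} - 482\right) 190 = \left(\left(-2 + 13\right) - 482\right) 190 = \left(11 - 482\right) 190 = \left(-471\right) 190 = -89490$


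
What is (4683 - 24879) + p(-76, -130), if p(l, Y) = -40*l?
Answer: -17156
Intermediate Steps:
(4683 - 24879) + p(-76, -130) = (4683 - 24879) - 40*(-76) = -20196 + 3040 = -17156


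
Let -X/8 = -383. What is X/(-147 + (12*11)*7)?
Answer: 3064/777 ≈ 3.9434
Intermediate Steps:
X = 3064 (X = -8*(-383) = 3064)
X/(-147 + (12*11)*7) = 3064/(-147 + (12*11)*7) = 3064/(-147 + 132*7) = 3064/(-147 + 924) = 3064/777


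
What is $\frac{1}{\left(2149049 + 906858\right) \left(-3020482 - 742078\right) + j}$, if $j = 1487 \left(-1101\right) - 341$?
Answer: $- \frac{1}{11498035079448} \approx -8.6971 \cdot 10^{-14}$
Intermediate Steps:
$j = -1637528$ ($j = -1637187 - 341 = -1637528$)
$\frac{1}{\left(2149049 + 906858\right) \left(-3020482 - 742078\right) + j} = \frac{1}{\left(2149049 + 906858\right) \left(-3020482 - 742078\right) - 1637528} = \frac{1}{3055907 \left(-3762560\right) - 1637528} = \frac{1}{-11498033441920 - 1637528} = \frac{1}{-11498035079448} = - \frac{1}{11498035079448}$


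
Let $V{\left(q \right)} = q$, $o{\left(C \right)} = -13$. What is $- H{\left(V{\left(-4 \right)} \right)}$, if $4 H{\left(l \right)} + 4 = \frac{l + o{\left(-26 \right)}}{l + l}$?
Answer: $\frac{15}{32} \approx 0.46875$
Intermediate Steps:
$H{\left(l \right)} = -1 + \frac{-13 + l}{8 l}$ ($H{\left(l \right)} = -1 + \frac{\left(l - 13\right) \frac{1}{l + l}}{4} = -1 + \frac{\left(-13 + l\right) \frac{1}{2 l}}{4} = -1 + \frac{\frac{1}{2} \frac{1}{l} \left(-13 + l\right)}{4} = -1 + \frac{-13 + l}{8 l}$)
$- H{\left(V{\left(-4 \right)} \right)} = - \frac{-13 - -28}{8 \left(-4\right)} = - \frac{\left(-1\right) \left(-13 + 28\right)}{8 \cdot 4} = - \frac{\left(-1\right) 15}{8 \cdot 4} = \left(-1\right) \left(- \frac{15}{32}\right) = \frac{15}{32}$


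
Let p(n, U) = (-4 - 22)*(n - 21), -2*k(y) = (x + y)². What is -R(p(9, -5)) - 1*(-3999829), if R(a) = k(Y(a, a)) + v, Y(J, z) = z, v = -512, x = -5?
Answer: 8094931/2 ≈ 4.0475e+6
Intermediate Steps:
k(y) = -(-5 + y)²/2
p(n, U) = 546 - 26*n (p(n, U) = -26*(-21 + n) = 546 - 26*n)
R(a) = -512 - (-5 + a)²/2 (R(a) = -(-5 + a)²/2 - 512 = -512 - (-5 + a)²/2)
-R(p(9, -5)) - 1*(-3999829) = -(-512 - (-5 + (546 - 26*9))²/2) - 1*(-3999829) = -(-512 - (-5 + (546 - 234))²/2) + 3999829 = -(-512 - (-5 + 312)²/2) + 3999829 = -(-512 - ½*307²) + 3999829 = -(-512 - ½*94249) + 3999829 = -(-512 - 94249/2) + 3999829 = -1*(-95273/2) + 3999829 = 95273/2 + 3999829 = 8094931/2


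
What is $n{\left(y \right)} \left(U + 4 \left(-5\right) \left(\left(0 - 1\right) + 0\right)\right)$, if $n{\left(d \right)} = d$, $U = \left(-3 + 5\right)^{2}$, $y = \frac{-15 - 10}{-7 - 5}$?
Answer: $50$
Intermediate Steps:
$y = \frac{25}{12}$ ($y = - \frac{25}{-12} = \left(-25\right) \left(- \frac{1}{12}\right) = \frac{25}{12} \approx 2.0833$)
$U = 4$ ($U = 2^{2} = 4$)
$n{\left(y \right)} \left(U + 4 \left(-5\right) \left(\left(0 - 1\right) + 0\right)\right) = \frac{25 \left(4 + 4 \left(-5\right) \left(\left(0 - 1\right) + 0\right)\right)}{12} = \frac{25 \left(4 - 20 \left(-1 + 0\right)\right)}{12} = \frac{25 \left(4 - -20\right)}{12} = \frac{25 \left(4 + 20\right)}{12} = \frac{25}{12} \cdot 24 = 50$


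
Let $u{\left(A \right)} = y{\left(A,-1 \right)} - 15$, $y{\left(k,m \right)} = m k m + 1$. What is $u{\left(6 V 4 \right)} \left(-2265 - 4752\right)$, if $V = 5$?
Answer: $-743802$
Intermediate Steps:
$y{\left(k,m \right)} = 1 + k m^{2}$ ($y{\left(k,m \right)} = k m m + 1 = k m^{2} + 1 = 1 + k m^{2}$)
$u{\left(A \right)} = -14 + A$ ($u{\left(A \right)} = \left(1 + A \left(-1\right)^{2}\right) - 15 = \left(1 + A 1\right) - 15 = \left(1 + A\right) - 15 = -14 + A$)
$u{\left(6 V 4 \right)} \left(-2265 - 4752\right) = \left(-14 + 6 \cdot 5 \cdot 4\right) \left(-2265 - 4752\right) = \left(-14 + 30 \cdot 4\right) \left(-7017\right) = \left(-14 + 120\right) \left(-7017\right) = 106 \left(-7017\right) = -743802$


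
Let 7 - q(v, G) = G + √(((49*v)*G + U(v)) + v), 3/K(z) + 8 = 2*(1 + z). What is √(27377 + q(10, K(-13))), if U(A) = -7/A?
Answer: √(43814550 - 80*I*√14655)/40 ≈ 165.48 - 0.018289*I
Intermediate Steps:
K(z) = 3/(-6 + 2*z) (K(z) = 3/(-8 + 2*(1 + z)) = 3/(-8 + (2 + 2*z)) = 3/(-6 + 2*z))
q(v, G) = 7 - G - √(v - 7/v + 49*G*v) (q(v, G) = 7 - (G + √(((49*v)*G - 7/v) + v)) = 7 - (G + √((49*G*v - 7/v) + v)) = 7 - (G + √((-7/v + 49*G*v) + v)) = 7 - (G + √(v - 7/v + 49*G*v)) = 7 + (-G - √(v - 7/v + 49*G*v)) = 7 - G - √(v - 7/v + 49*G*v))
√(27377 + q(10, K(-13))) = √(27377 + (7 - 3/(2*(-3 - 13)) - √(10 - 7/10 + 49*(3/(2*(-3 - 13)))*10))) = √(27377 + (7 - 3/(2*(-16)) - √(10 - 7*⅒ + 49*((3/2)/(-16))*10))) = √(27377 + (7 - 3*(-1)/(2*16) - √(10 - 7/10 + 49*((3/2)*(-1/16))*10))) = √(27377 + (7 - 1*(-3/32) - √(10 - 7/10 + 49*(-3/32)*10))) = √(27377 + (7 + 3/32 - √(10 - 7/10 - 735/16))) = √(27377 + (7 + 3/32 - √(-2931/80))) = √(27377 + (7 + 3/32 - I*√14655/20)) = √(27377 + (227/32 - I*√14655/20)) = √(876291/32 - I*√14655/20)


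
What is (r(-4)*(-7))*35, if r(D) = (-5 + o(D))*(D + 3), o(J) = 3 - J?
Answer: 490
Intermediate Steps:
r(D) = (-2 - D)*(3 + D) (r(D) = (-5 + (3 - D))*(D + 3) = (-2 - D)*(3 + D))
(r(-4)*(-7))*35 = ((-6 - 1*(-4)**2 - 5*(-4))*(-7))*35 = ((-6 - 1*16 + 20)*(-7))*35 = ((-6 - 16 + 20)*(-7))*35 = -2*(-7)*35 = 14*35 = 490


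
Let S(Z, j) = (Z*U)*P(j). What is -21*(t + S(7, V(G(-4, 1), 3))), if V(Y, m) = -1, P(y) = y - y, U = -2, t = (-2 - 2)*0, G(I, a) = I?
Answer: 0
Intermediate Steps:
t = 0 (t = -4*0 = 0)
P(y) = 0
S(Z, j) = 0 (S(Z, j) = (Z*(-2))*0 = -2*Z*0 = 0)
-21*(t + S(7, V(G(-4, 1), 3))) = -21*(0 + 0) = -21*0 = 0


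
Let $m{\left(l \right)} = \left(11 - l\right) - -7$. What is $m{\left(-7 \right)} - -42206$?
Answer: $42231$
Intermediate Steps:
$m{\left(l \right)} = 18 - l$ ($m{\left(l \right)} = \left(11 - l\right) + 7 = 18 - l$)
$m{\left(-7 \right)} - -42206 = \left(18 - -7\right) - -42206 = \left(18 + 7\right) + 42206 = 25 + 42206 = 42231$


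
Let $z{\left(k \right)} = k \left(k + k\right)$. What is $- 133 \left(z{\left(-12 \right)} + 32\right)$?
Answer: $-42560$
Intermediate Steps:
$z{\left(k \right)} = 2 k^{2}$ ($z{\left(k \right)} = k 2 k = 2 k^{2}$)
$- 133 \left(z{\left(-12 \right)} + 32\right) = - 133 \left(2 \left(-12\right)^{2} + 32\right) = - 133 \left(2 \cdot 144 + 32\right) = - 133 \left(288 + 32\right) = \left(-133\right) 320 = -42560$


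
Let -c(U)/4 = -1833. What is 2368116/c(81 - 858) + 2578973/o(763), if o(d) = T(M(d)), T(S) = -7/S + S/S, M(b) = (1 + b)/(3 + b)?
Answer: -601483764589/1404689 ≈ -4.2820e+5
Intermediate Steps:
c(U) = 7332 (c(U) = -4*(-1833) = 7332)
M(b) = (1 + b)/(3 + b)
T(S) = 1 - 7/S (T(S) = -7/S + 1 = 1 - 7/S)
o(d) = (-7 + (1 + d)/(3 + d))*(3 + d)/(1 + d) (o(d) = (-7 + (1 + d)/(3 + d))/(((1 + d)/(3 + d))) = ((3 + d)/(1 + d))*(-7 + (1 + d)/(3 + d)) = (-7 + (1 + d)/(3 + d))*(3 + d)/(1 + d))
2368116/c(81 - 858) + 2578973/o(763) = 2368116/7332 + 2578973/((2*(-10 - 3*763)/(1 + 763))) = 2368116*(1/7332) + 2578973/((2*(-10 - 2289)/764)) = 197343/611 + 2578973/((2*(1/764)*(-2299))) = 197343/611 + 2578973/(-2299/382) = 197343/611 + 2578973*(-382/2299) = 197343/611 - 985167686/2299 = -601483764589/1404689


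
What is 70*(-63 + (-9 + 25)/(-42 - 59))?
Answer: -446530/101 ≈ -4421.1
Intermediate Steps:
70*(-63 + (-9 + 25)/(-42 - 59)) = 70*(-63 + 16/(-101)) = 70*(-63 + 16*(-1/101)) = 70*(-63 - 16/101) = 70*(-6379/101) = -446530/101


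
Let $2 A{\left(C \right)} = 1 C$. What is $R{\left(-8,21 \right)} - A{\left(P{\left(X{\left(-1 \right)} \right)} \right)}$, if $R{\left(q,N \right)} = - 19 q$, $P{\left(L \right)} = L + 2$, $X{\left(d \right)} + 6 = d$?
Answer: $\frac{309}{2} \approx 154.5$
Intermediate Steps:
$X{\left(d \right)} = -6 + d$
$P{\left(L \right)} = 2 + L$
$A{\left(C \right)} = \frac{C}{2}$ ($A{\left(C \right)} = \frac{1 C}{2} = \frac{C}{2}$)
$R{\left(-8,21 \right)} - A{\left(P{\left(X{\left(-1 \right)} \right)} \right)} = \left(-19\right) \left(-8\right) - \frac{2 - 7}{2} = 152 - \frac{2 - 7}{2} = 152 - \frac{1}{2} \left(-5\right) = 152 - - \frac{5}{2} = 152 + \frac{5}{2} = \frac{309}{2}$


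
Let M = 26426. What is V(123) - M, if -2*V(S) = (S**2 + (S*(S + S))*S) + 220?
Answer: -3789935/2 ≈ -1.8950e+6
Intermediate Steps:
V(S) = -110 - S**3 - S**2/2 (V(S) = -((S**2 + (S*(S + S))*S) + 220)/2 = -((S**2 + (S*(2*S))*S) + 220)/2 = -((S**2 + (2*S**2)*S) + 220)/2 = -((S**2 + 2*S**3) + 220)/2 = -(220 + S**2 + 2*S**3)/2 = -110 - S**3 - S**2/2)
V(123) - M = (-110 - 1*123**3 - 1/2*123**2) - 1*26426 = (-110 - 1*1860867 - 1/2*15129) - 26426 = (-110 - 1860867 - 15129/2) - 26426 = -3737083/2 - 26426 = -3789935/2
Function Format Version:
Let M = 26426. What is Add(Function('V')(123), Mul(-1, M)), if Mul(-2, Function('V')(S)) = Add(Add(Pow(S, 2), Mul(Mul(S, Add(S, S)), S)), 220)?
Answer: Rational(-3789935, 2) ≈ -1.8950e+6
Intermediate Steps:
Function('V')(S) = Add(-110, Mul(-1, Pow(S, 3)), Mul(Rational(-1, 2), Pow(S, 2))) (Function('V')(S) = Mul(Rational(-1, 2), Add(Add(Pow(S, 2), Mul(Mul(S, Add(S, S)), S)), 220)) = Mul(Rational(-1, 2), Add(Add(Pow(S, 2), Mul(Mul(S, Mul(2, S)), S)), 220)) = Mul(Rational(-1, 2), Add(Add(Pow(S, 2), Mul(Mul(2, Pow(S, 2)), S)), 220)) = Mul(Rational(-1, 2), Add(Add(Pow(S, 2), Mul(2, Pow(S, 3))), 220)) = Mul(Rational(-1, 2), Add(220, Pow(S, 2), Mul(2, Pow(S, 3)))) = Add(-110, Mul(-1, Pow(S, 3)), Mul(Rational(-1, 2), Pow(S, 2))))
Add(Function('V')(123), Mul(-1, M)) = Add(Add(-110, Mul(-1, Pow(123, 3)), Mul(Rational(-1, 2), Pow(123, 2))), Mul(-1, 26426)) = Add(Add(-110, Mul(-1, 1860867), Mul(Rational(-1, 2), 15129)), -26426) = Add(Add(-110, -1860867, Rational(-15129, 2)), -26426) = Add(Rational(-3737083, 2), -26426) = Rational(-3789935, 2)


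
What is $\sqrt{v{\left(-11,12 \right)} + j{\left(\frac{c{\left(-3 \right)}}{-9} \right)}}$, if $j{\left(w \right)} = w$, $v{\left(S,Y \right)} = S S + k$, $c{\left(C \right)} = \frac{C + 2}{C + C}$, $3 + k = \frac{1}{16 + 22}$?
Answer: $\frac{\sqrt{3450666}}{171} \approx 10.863$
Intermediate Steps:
$k = - \frac{113}{38}$ ($k = -3 + \frac{1}{16 + 22} = -3 + \frac{1}{38} = - \frac{113}{38} \approx -2.9737$)
$c{\left(C \right)} = \frac{2 + C}{2 C}$
$v{\left(S,Y \right)} = - \frac{113}{38} + S^{2}$ ($v{\left(S,Y \right)} = S S - \frac{113}{38} = S^{2} - \frac{113}{38} = - \frac{113}{38} + S^{2}$)
$\sqrt{v{\left(-11,12 \right)} + j{\left(\frac{c{\left(-3 \right)}}{-9} \right)}} = \sqrt{\left(- \frac{113}{38} + \left(-11\right)^{2}\right) + \frac{\frac{1}{2} \frac{1}{-3} \left(2 - 3\right)}{-9}} = \sqrt{\left(- \frac{113}{38} + 121\right) + \frac{1}{2} \left(- \frac{1}{3}\right) \left(-1\right) \left(- \frac{1}{9}\right)} = \sqrt{\frac{4485}{38} + \frac{1}{6} \left(- \frac{1}{9}\right)} = \sqrt{\frac{4485}{38} - \frac{1}{54}} = \sqrt{\frac{60538}{513}} = \frac{\sqrt{3450666}}{171}$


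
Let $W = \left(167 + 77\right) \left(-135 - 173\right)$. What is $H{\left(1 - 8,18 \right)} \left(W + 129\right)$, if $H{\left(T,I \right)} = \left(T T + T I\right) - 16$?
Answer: $6977139$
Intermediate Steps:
$W = -75152$ ($W = 244 \left(-308\right) = -75152$)
$H{\left(T,I \right)} = -16 + T^{2} + I T$ ($H{\left(T,I \right)} = \left(T^{2} + I T\right) - 16 = -16 + T^{2} + I T$)
$H{\left(1 - 8,18 \right)} \left(W + 129\right) = \left(-16 + \left(1 - 8\right)^{2} + 18 \left(1 - 8\right)\right) \left(-75152 + 129\right) = \left(-16 + \left(1 - 8\right)^{2} + 18 \left(1 - 8\right)\right) \left(-75023\right) = \left(-16 + \left(-7\right)^{2} + 18 \left(-7\right)\right) \left(-75023\right) = \left(-16 + 49 - 126\right) \left(-75023\right) = \left(-93\right) \left(-75023\right) = 6977139$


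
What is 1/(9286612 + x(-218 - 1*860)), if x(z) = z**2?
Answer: 1/10448696 ≈ 9.5706e-8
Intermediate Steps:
1/(9286612 + x(-218 - 1*860)) = 1/(9286612 + (-218 - 1*860)**2) = 1/(9286612 + (-218 - 860)**2) = 1/(9286612 + (-1078)**2) = 1/(9286612 + 1162084) = 1/10448696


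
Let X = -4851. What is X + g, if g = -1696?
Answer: -6547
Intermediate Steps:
X + g = -4851 - 1696 = -6547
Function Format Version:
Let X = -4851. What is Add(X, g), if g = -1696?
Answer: -6547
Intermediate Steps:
Add(X, g) = Add(-4851, -1696) = -6547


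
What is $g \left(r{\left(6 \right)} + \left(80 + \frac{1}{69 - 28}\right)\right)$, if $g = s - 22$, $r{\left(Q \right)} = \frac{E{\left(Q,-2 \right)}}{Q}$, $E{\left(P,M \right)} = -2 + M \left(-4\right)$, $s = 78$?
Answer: $\frac{186032}{41} \approx 4537.4$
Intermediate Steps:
$E{\left(P,M \right)} = -2 - 4 M$
$r{\left(Q \right)} = \frac{6}{Q}$ ($r{\left(Q \right)} = \frac{-2 - -8}{Q} = \frac{-2 + 8}{Q} = \frac{6}{Q}$)
$g = 56$ ($g = 78 - 22 = 56$)
$g \left(r{\left(6 \right)} + \left(80 + \frac{1}{69 - 28}\right)\right) = 56 \left(\frac{6}{6} + \left(80 + \frac{1}{69 - 28}\right)\right) = 56 \left(6 \cdot \frac{1}{6} + \left(80 + \frac{1}{41}\right)\right) = 56 \left(1 + \left(80 + \frac{1}{41}\right)\right) = 56 \left(1 + \frac{3281}{41}\right) = 56 \cdot \frac{3322}{41} = \frac{186032}{41}$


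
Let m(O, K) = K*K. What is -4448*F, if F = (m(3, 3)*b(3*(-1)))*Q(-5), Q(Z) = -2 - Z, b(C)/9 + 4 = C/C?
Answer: 3242592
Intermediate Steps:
m(O, K) = K²
b(C) = -27 (b(C) = -36 + 9*(C/C) = -36 + 9*1 = -36 + 9 = -27)
F = -729 (F = (3²*(-27))*(-2 - 1*(-5)) = (9*(-27))*(-2 + 5) = -243*3 = -729)
-4448*F = -4448*(-729) = 3242592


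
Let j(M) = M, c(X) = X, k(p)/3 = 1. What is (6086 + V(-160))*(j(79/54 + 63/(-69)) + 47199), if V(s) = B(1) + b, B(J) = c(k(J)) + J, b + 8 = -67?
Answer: 117536791205/414 ≈ 2.8391e+8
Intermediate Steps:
b = -75 (b = -8 - 67 = -75)
k(p) = 3 (k(p) = 3*1 = 3)
B(J) = 3 + J
V(s) = -71 (V(s) = (3 + 1) - 75 = 4 - 75 = -71)
(6086 + V(-160))*(j(79/54 + 63/(-69)) + 47199) = (6086 - 71)*((79/54 + 63/(-69)) + 47199) = 6015*((79*(1/54) + 63*(-1/69)) + 47199) = 6015*((79/54 - 21/23) + 47199) = 6015*(683/1242 + 47199) = 6015*(58621841/1242) = 117536791205/414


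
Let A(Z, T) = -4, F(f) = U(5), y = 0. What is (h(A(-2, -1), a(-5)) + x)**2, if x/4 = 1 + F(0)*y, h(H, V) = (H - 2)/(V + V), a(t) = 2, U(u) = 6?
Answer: 25/4 ≈ 6.2500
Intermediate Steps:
F(f) = 6
h(H, V) = (-2 + H)/(2*V) (h(H, V) = (-2 + H)/((2*V)) = (-2 + H)*(1/(2*V)) = (-2 + H)/(2*V))
x = 4 (x = 4*(1 + 6*0) = 4*(1 + 0) = 4*1 = 4)
(h(A(-2, -1), a(-5)) + x)**2 = ((1/2)*(-2 - 4)/2 + 4)**2 = ((1/2)*(1/2)*(-6) + 4)**2 = (-3/2 + 4)**2 = (5/2)**2 = 25/4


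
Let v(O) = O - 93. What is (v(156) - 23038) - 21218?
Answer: -44193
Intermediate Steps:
v(O) = -93 + O
(v(156) - 23038) - 21218 = ((-93 + 156) - 23038) - 21218 = (63 - 23038) - 21218 = -22975 - 21218 = -44193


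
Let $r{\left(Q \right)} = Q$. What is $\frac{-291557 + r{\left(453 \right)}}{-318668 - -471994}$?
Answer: $- \frac{145552}{76663} \approx -1.8986$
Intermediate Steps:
$\frac{-291557 + r{\left(453 \right)}}{-318668 - -471994} = \frac{-291557 + 453}{-318668 - -471994} = - \frac{291104}{-318668 + 471994} = - \frac{291104}{153326} = \left(-291104\right) \frac{1}{153326} = - \frac{145552}{76663}$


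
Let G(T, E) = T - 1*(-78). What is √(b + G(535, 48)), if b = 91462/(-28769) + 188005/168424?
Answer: 3*√398429482514419108610/2422695028 ≈ 24.717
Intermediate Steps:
G(T, E) = 78 + T (G(T, E) = T + 78 = 78 + T)
b = -9995680043/4845390056 (b = 91462*(-1/28769) + 188005*(1/168424) = -91462/28769 + 188005/168424 = -9995680043/4845390056 ≈ -2.0629)
√(b + G(535, 48)) = √(-9995680043/4845390056 + (78 + 535)) = √(-9995680043/4845390056 + 613) = √(2960228424285/4845390056) = 3*√398429482514419108610/2422695028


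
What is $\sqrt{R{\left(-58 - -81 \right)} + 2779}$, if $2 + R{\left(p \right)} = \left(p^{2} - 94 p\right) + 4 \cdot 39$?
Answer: $10 \sqrt{13} \approx 36.056$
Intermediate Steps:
$R{\left(p \right)} = 154 + p^{2} - 94 p$ ($R{\left(p \right)} = -2 + \left(\left(p^{2} - 94 p\right) + 4 \cdot 39\right) = -2 + \left(\left(p^{2} - 94 p\right) + 156\right) = -2 + \left(156 + p^{2} - 94 p\right) = 154 + p^{2} - 94 p$)
$\sqrt{R{\left(-58 - -81 \right)} + 2779} = \sqrt{\left(154 + \left(-58 - -81\right)^{2} - 94 \left(-58 - -81\right)\right) + 2779} = \sqrt{\left(154 + \left(-58 + 81\right)^{2} - 94 \left(-58 + 81\right)\right) + 2779} = \sqrt{\left(154 + 23^{2} - 2162\right) + 2779} = \sqrt{\left(154 + 529 - 2162\right) + 2779} = \sqrt{-1479 + 2779} = \sqrt{1300} = 10 \sqrt{13}$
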